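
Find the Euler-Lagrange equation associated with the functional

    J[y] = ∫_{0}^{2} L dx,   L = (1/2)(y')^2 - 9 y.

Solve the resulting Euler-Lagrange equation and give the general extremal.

The Lagrangian is L = (1/2)(y')^2 - 9 y.
∂L/∂y = -9.
∂L/∂y' = y'.
The Euler-Lagrange equation d/dx(∂L/∂y') − ∂L/∂y = 0 becomes:
    y'' + 9 = 0
General solution: y(x) = -(9/2) x^2 + A x + B, where A and B are arbitrary constants fixed by the endpoint conditions.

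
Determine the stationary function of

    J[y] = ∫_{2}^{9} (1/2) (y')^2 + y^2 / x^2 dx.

The Lagrangian is L = (1/2) (y')^2 + y^2 / x^2.
Compute ∂L/∂y = 2y/x^2, ∂L/∂y' = y'.
The Euler-Lagrange equation d/dx(∂L/∂y') − ∂L/∂y = 0 reduces to
    y'' − 2/x^2 · y = 0  (x > 0).
Its general solution is
    y(x) = A x^2 + B / x,
with A, B fixed by the endpoint conditions.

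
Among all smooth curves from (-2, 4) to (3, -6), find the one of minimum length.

Arc-length functional: J[y] = ∫ sqrt(1 + (y')^2) dx.
Lagrangian L = sqrt(1 + (y')^2) has no explicit y dependence, so ∂L/∂y = 0 and the Euler-Lagrange equation gives
    d/dx( y' / sqrt(1 + (y')^2) ) = 0  ⇒  y' / sqrt(1 + (y')^2) = const.
Hence y' is constant, so y(x) is affine.
Fitting the endpoints (-2, 4) and (3, -6):
    slope m = ((-6) − 4) / (3 − (-2)) = -2,
    intercept c = 4 − m·(-2) = 0.
Extremal: y(x) = -2 x.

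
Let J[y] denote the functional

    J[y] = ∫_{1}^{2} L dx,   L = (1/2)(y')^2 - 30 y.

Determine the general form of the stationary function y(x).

The Lagrangian is L = (1/2)(y')^2 - 30 y.
∂L/∂y = -30.
∂L/∂y' = y'.
The Euler-Lagrange equation d/dx(∂L/∂y') − ∂L/∂y = 0 becomes:
    y'' + 30 = 0
General solution: y(x) = -15 x^2 + A x + B, where A and B are arbitrary constants fixed by the endpoint conditions.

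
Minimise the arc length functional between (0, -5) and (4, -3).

Arc-length functional: J[y] = ∫ sqrt(1 + (y')^2) dx.
Lagrangian L = sqrt(1 + (y')^2) has no explicit y dependence, so ∂L/∂y = 0 and the Euler-Lagrange equation gives
    d/dx( y' / sqrt(1 + (y')^2) ) = 0  ⇒  y' / sqrt(1 + (y')^2) = const.
Hence y' is constant, so y(x) is affine.
Fitting the endpoints (0, -5) and (4, -3):
    slope m = ((-3) − (-5)) / (4 − 0) = 1/2,
    intercept c = (-5) − m·0 = -5.
Extremal: y(x) = (1/2) x - 5.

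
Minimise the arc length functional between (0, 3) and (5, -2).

Arc-length functional: J[y] = ∫ sqrt(1 + (y')^2) dx.
Lagrangian L = sqrt(1 + (y')^2) has no explicit y dependence, so ∂L/∂y = 0 and the Euler-Lagrange equation gives
    d/dx( y' / sqrt(1 + (y')^2) ) = 0  ⇒  y' / sqrt(1 + (y')^2) = const.
Hence y' is constant, so y(x) is affine.
Fitting the endpoints (0, 3) and (5, -2):
    slope m = ((-2) − 3) / (5 − 0) = -1,
    intercept c = 3 − m·0 = 3.
Extremal: y(x) = -x + 3.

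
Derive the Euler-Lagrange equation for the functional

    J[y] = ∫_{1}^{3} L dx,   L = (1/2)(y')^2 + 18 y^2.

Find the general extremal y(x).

The Lagrangian is L = (1/2)(y')^2 + 18 y^2.
∂L/∂y = 36y.
∂L/∂y' = y'.
The Euler-Lagrange equation d/dx(∂L/∂y') − ∂L/∂y = 0 becomes:
    y'' - 36 y = 0
General solution: y(x) = A e^(6x) + B e^(-6x), where A and B are arbitrary constants fixed by the endpoint conditions.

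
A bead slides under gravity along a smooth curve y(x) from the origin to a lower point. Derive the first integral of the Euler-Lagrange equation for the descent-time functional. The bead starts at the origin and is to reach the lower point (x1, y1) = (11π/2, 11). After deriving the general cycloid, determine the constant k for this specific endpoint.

The Lagrangian L = sqrt((1 + y'^2) / y) has no explicit x dependence, so the Beltrami identity applies:
    L − y' ∂L/∂y' = C.
Compute ∂L/∂y' = y' / sqrt(y (1 + y'^2)).
Substitute:
    sqrt((1 + y'^2)/y) − y'·y' / sqrt(y (1 + y'^2))
    = (1 + y'^2) / sqrt(y (1 + y'^2)) − y'^2 / sqrt(y (1 + y'^2))
    = 1 / sqrt(y (1 + y'^2)) = C.
Squaring and rearranging gives the first integral
    y (1 + y'^2) = 1/C^2 =: k   (constant).
Solving this first-order ODE by the substitution
    y = (k/2)(1 − cos θ)
yields the cycloid parameterisation
    x(θ) = (k/2)(θ − sin θ),   y(θ) = (k/2)(1 − cos θ).
The constant k is fixed by the endpoint condition.
Now fit the given lower endpoint (x1, y1) = (11π/2, 11). At the bottom of the first arch (θ = π), the parametric equations give
    y(π) = (k/2)(1 − cos π) = k,
    x(π) = (k/2)(π − sin π) = kπ/2.
Matching y(π) = 11 gives k = 11, consistent with x(π) = 11π/2. Therefore the specific cycloid is
    x(θ) = (11/2)(θ − sin θ),   y(θ) = (11/2)(1 − cos θ).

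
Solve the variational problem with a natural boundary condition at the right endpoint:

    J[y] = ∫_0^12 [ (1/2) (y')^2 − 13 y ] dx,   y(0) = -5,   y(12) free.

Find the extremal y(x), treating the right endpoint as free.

The Lagrangian L = (1/2) (y')^2 − 13 y gives
    ∂L/∂y = −13,   ∂L/∂y' = y'.
Euler-Lagrange: d/dx(y') − (−13) = 0, i.e. y'' + 13 = 0, so
    y(x) = −(13/2) x^2 + C1 x + C2.
Fixed left endpoint y(0) = -5 ⇒ C2 = -5.
The right endpoint x = 12 is free, so the natural (transversality) condition is ∂L/∂y' |_{x=12} = 0, i.e. y'(12) = 0.
Compute y'(x) = −13 x + C1, so y'(12) = −156 + C1 = 0 ⇒ C1 = 156.
Therefore the extremal is
    y(x) = −(13/2) x^2 + 156 x − 5.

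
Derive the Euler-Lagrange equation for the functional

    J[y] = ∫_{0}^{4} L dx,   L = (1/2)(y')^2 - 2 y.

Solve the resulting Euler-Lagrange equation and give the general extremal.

The Lagrangian is L = (1/2)(y')^2 - 2 y.
∂L/∂y = -2.
∂L/∂y' = y'.
The Euler-Lagrange equation d/dx(∂L/∂y') − ∂L/∂y = 0 becomes:
    y'' + 2 = 0
General solution: y(x) = -x^2 + A x + B, where A and B are arbitrary constants fixed by the endpoint conditions.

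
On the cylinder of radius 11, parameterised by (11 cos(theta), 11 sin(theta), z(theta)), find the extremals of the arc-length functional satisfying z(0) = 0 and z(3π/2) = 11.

Parameterise the cylinder of radius R = 11 as
    r(θ) = (11 cos θ, 11 sin θ, z(θ)).
The arc-length element is
    ds = sqrt(121 + (dz/dθ)^2) dθ,
so the Lagrangian is L = sqrt(121 + z'^2).
L depends on z' only, not on z or θ, so ∂L/∂z = 0 and
    ∂L/∂z' = z' / sqrt(121 + z'^2).
The Euler-Lagrange equation gives
    d/dθ( z' / sqrt(121 + z'^2) ) = 0,
so z' is constant. Integrating once:
    z(θ) = a θ + b,
a helix on the cylinder (a straight line when the cylinder is unrolled). The constants a, b are determined by the endpoint conditions.
With endpoint conditions z(0) = 0 and z(3π/2) = 11: from z(0) = b we get b = 0, and a·3π/2 + 0 = 11 gives a = 22/(3π), so
    z(θ) = (22/(3π)) θ.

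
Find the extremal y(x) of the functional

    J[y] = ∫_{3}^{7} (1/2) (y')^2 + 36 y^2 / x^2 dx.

The Lagrangian is L = (1/2) (y')^2 + 36 y^2 / x^2.
Compute ∂L/∂y = 72y/x^2, ∂L/∂y' = y'.
The Euler-Lagrange equation d/dx(∂L/∂y') − ∂L/∂y = 0 reduces to
    y'' − 72/x^2 · y = 0  (x > 0).
Its general solution is
    y(x) = A x^9 + B x^(-8),
with A, B fixed by the endpoint conditions.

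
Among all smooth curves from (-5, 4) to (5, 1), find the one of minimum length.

Arc-length functional: J[y] = ∫ sqrt(1 + (y')^2) dx.
Lagrangian L = sqrt(1 + (y')^2) has no explicit y dependence, so ∂L/∂y = 0 and the Euler-Lagrange equation gives
    d/dx( y' / sqrt(1 + (y')^2) ) = 0  ⇒  y' / sqrt(1 + (y')^2) = const.
Hence y' is constant, so y(x) is affine.
Fitting the endpoints (-5, 4) and (5, 1):
    slope m = (1 − 4) / (5 − (-5)) = -3/10,
    intercept c = 4 − m·(-5) = 5/2.
Extremal: y(x) = (-3/10) x + 5/2.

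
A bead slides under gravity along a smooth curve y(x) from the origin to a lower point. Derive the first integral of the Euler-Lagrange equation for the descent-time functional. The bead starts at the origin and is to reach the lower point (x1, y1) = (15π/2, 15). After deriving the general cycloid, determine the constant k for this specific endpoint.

The Lagrangian L = sqrt((1 + y'^2) / y) has no explicit x dependence, so the Beltrami identity applies:
    L − y' ∂L/∂y' = C.
Compute ∂L/∂y' = y' / sqrt(y (1 + y'^2)).
Substitute:
    sqrt((1 + y'^2)/y) − y'·y' / sqrt(y (1 + y'^2))
    = (1 + y'^2) / sqrt(y (1 + y'^2)) − y'^2 / sqrt(y (1 + y'^2))
    = 1 / sqrt(y (1 + y'^2)) = C.
Squaring and rearranging gives the first integral
    y (1 + y'^2) = 1/C^2 =: k   (constant).
Solving this first-order ODE by the substitution
    y = (k/2)(1 − cos θ)
yields the cycloid parameterisation
    x(θ) = (k/2)(θ − sin θ),   y(θ) = (k/2)(1 − cos θ).
The constant k is fixed by the endpoint condition.
Now fit the given lower endpoint (x1, y1) = (15π/2, 15). At the bottom of the first arch (θ = π), the parametric equations give
    y(π) = (k/2)(1 − cos π) = k,
    x(π) = (k/2)(π − sin π) = kπ/2.
Matching y(π) = 15 gives k = 15, consistent with x(π) = 15π/2. Therefore the specific cycloid is
    x(θ) = (15/2)(θ − sin θ),   y(θ) = (15/2)(1 − cos θ).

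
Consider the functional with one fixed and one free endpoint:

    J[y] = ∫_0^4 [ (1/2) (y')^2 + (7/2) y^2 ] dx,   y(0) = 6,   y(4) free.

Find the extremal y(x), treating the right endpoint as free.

The Lagrangian L = (1/2) (y')^2 + (7/2) y^2 gives
    ∂L/∂y = 7 y,   ∂L/∂y' = y'.
Euler-Lagrange: y'' − 7 y = 0.
With k = sqrt(7), the general solution is
    y(x) = A cosh(sqrt(7) x) + B sinh(sqrt(7) x).
Fixed left endpoint y(0) = 6 ⇒ A = 6.
The right endpoint x = 4 is free, so the natural (transversality) condition is ∂L/∂y' |_{x=4} = 0, i.e. y'(4) = 0.
Compute y'(x) = A k sinh(k x) + B k cosh(k x), so
    y'(4) = A k sinh(k·4) + B k cosh(k·4) = 0
    ⇒ B = −A tanh(k·4) = − 6 tanh(sqrt(7)·4).
Therefore the extremal is
    y(x) = 6 cosh(sqrt(7) x) − 6 tanh(sqrt(7)·4) sinh(sqrt(7) x).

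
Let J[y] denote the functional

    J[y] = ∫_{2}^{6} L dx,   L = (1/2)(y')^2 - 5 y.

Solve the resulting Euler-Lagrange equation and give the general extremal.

The Lagrangian is L = (1/2)(y')^2 - 5 y.
∂L/∂y = -5.
∂L/∂y' = y'.
The Euler-Lagrange equation d/dx(∂L/∂y') − ∂L/∂y = 0 becomes:
    y'' + 5 = 0
General solution: y(x) = -(5/2) x^2 + A x + B, where A and B are arbitrary constants fixed by the endpoint conditions.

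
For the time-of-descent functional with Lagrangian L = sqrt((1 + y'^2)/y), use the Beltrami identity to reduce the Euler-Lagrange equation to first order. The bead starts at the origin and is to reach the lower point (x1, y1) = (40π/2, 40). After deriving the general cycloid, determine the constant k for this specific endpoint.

The Lagrangian L = sqrt((1 + y'^2) / y) has no explicit x dependence, so the Beltrami identity applies:
    L − y' ∂L/∂y' = C.
Compute ∂L/∂y' = y' / sqrt(y (1 + y'^2)).
Substitute:
    sqrt((1 + y'^2)/y) − y'·y' / sqrt(y (1 + y'^2))
    = (1 + y'^2) / sqrt(y (1 + y'^2)) − y'^2 / sqrt(y (1 + y'^2))
    = 1 / sqrt(y (1 + y'^2)) = C.
Squaring and rearranging gives the first integral
    y (1 + y'^2) = 1/C^2 =: k   (constant).
Solving this first-order ODE by the substitution
    y = (k/2)(1 − cos θ)
yields the cycloid parameterisation
    x(θ) = (k/2)(θ − sin θ),   y(θ) = (k/2)(1 − cos θ).
The constant k is fixed by the endpoint condition.
Now fit the given lower endpoint (x1, y1) = (40π/2, 40). At the bottom of the first arch (θ = π), the parametric equations give
    y(π) = (k/2)(1 − cos π) = k,
    x(π) = (k/2)(π − sin π) = kπ/2.
Matching y(π) = 40 gives k = 40, consistent with x(π) = 40π/2. Therefore the specific cycloid is
    x(θ) = (40/2)(θ − sin θ),   y(θ) = (40/2)(1 − cos θ).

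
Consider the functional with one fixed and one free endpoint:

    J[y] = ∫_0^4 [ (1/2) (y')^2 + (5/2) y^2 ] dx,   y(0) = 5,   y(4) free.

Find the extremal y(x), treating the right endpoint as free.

The Lagrangian L = (1/2) (y')^2 + (5/2) y^2 gives
    ∂L/∂y = 5 y,   ∂L/∂y' = y'.
Euler-Lagrange: y'' − 5 y = 0.
With k = sqrt(5), the general solution is
    y(x) = A cosh(sqrt(5) x) + B sinh(sqrt(5) x).
Fixed left endpoint y(0) = 5 ⇒ A = 5.
The right endpoint x = 4 is free, so the natural (transversality) condition is ∂L/∂y' |_{x=4} = 0, i.e. y'(4) = 0.
Compute y'(x) = A k sinh(k x) + B k cosh(k x), so
    y'(4) = A k sinh(k·4) + B k cosh(k·4) = 0
    ⇒ B = −A tanh(k·4) = − 5 tanh(sqrt(5)·4).
Therefore the extremal is
    y(x) = 5 cosh(sqrt(5) x) − 5 tanh(sqrt(5)·4) sinh(sqrt(5) x).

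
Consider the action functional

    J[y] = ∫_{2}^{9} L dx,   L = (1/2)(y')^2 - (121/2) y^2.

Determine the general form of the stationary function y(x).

The Lagrangian is L = (1/2)(y')^2 - (121/2) y^2.
∂L/∂y = -121y.
∂L/∂y' = y'.
The Euler-Lagrange equation d/dx(∂L/∂y') − ∂L/∂y = 0 becomes:
    y'' + 121 y = 0
General solution: y(x) = A sin(11x) + B cos(11x), where A and B are arbitrary constants fixed by the endpoint conditions.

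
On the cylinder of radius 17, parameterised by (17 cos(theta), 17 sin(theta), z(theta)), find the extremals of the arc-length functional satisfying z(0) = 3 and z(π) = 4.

Parameterise the cylinder of radius R = 17 as
    r(θ) = (17 cos θ, 17 sin θ, z(θ)).
The arc-length element is
    ds = sqrt(289 + (dz/dθ)^2) dθ,
so the Lagrangian is L = sqrt(289 + z'^2).
L depends on z' only, not on z or θ, so ∂L/∂z = 0 and
    ∂L/∂z' = z' / sqrt(289 + z'^2).
The Euler-Lagrange equation gives
    d/dθ( z' / sqrt(289 + z'^2) ) = 0,
so z' is constant. Integrating once:
    z(θ) = a θ + b,
a helix on the cylinder (a straight line when the cylinder is unrolled). The constants a, b are determined by the endpoint conditions.
With endpoint conditions z(0) = 3 and z(π) = 4: from z(0) = b we get b = 3, and a·π + 3 = 4 gives a = 1/π, so
    z(θ) = (1/π) θ + 3.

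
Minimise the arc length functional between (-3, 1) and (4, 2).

Arc-length functional: J[y] = ∫ sqrt(1 + (y')^2) dx.
Lagrangian L = sqrt(1 + (y')^2) has no explicit y dependence, so ∂L/∂y = 0 and the Euler-Lagrange equation gives
    d/dx( y' / sqrt(1 + (y')^2) ) = 0  ⇒  y' / sqrt(1 + (y')^2) = const.
Hence y' is constant, so y(x) is affine.
Fitting the endpoints (-3, 1) and (4, 2):
    slope m = (2 − 1) / (4 − (-3)) = 1/7,
    intercept c = 1 − m·(-3) = 10/7.
Extremal: y(x) = (1/7) x + 10/7.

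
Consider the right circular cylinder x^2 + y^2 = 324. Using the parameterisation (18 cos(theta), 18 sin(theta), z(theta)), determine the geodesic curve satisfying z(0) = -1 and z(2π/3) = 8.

Parameterise the cylinder of radius R = 18 as
    r(θ) = (18 cos θ, 18 sin θ, z(θ)).
The arc-length element is
    ds = sqrt(324 + (dz/dθ)^2) dθ,
so the Lagrangian is L = sqrt(324 + z'^2).
L depends on z' only, not on z or θ, so ∂L/∂z = 0 and
    ∂L/∂z' = z' / sqrt(324 + z'^2).
The Euler-Lagrange equation gives
    d/dθ( z' / sqrt(324 + z'^2) ) = 0,
so z' is constant. Integrating once:
    z(θ) = a θ + b,
a helix on the cylinder (a straight line when the cylinder is unrolled). The constants a, b are determined by the endpoint conditions.
With endpoint conditions z(0) = -1 and z(2π/3) = 8: from z(0) = b we get b = -1, and a·2π/3 + -1 = 8 gives a = 27/(2π), so
    z(θ) = (27/(2π)) θ − 1.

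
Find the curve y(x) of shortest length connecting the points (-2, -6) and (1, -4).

Arc-length functional: J[y] = ∫ sqrt(1 + (y')^2) dx.
Lagrangian L = sqrt(1 + (y')^2) has no explicit y dependence, so ∂L/∂y = 0 and the Euler-Lagrange equation gives
    d/dx( y' / sqrt(1 + (y')^2) ) = 0  ⇒  y' / sqrt(1 + (y')^2) = const.
Hence y' is constant, so y(x) is affine.
Fitting the endpoints (-2, -6) and (1, -4):
    slope m = ((-4) − (-6)) / (1 − (-2)) = 2/3,
    intercept c = (-6) − m·(-2) = -14/3.
Extremal: y(x) = (2/3) x - 14/3.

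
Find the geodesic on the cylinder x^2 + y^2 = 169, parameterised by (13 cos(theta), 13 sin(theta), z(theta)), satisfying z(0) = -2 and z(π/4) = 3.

Parameterise the cylinder of radius R = 13 as
    r(θ) = (13 cos θ, 13 sin θ, z(θ)).
The arc-length element is
    ds = sqrt(169 + (dz/dθ)^2) dθ,
so the Lagrangian is L = sqrt(169 + z'^2).
L depends on z' only, not on z or θ, so ∂L/∂z = 0 and
    ∂L/∂z' = z' / sqrt(169 + z'^2).
The Euler-Lagrange equation gives
    d/dθ( z' / sqrt(169 + z'^2) ) = 0,
so z' is constant. Integrating once:
    z(θ) = a θ + b,
a helix on the cylinder (a straight line when the cylinder is unrolled). The constants a, b are determined by the endpoint conditions.
With endpoint conditions z(0) = -2 and z(π/4) = 3: from z(0) = b we get b = -2, and a·π/4 + -2 = 3 gives a = 20/π, so
    z(θ) = (20/π) θ − 2.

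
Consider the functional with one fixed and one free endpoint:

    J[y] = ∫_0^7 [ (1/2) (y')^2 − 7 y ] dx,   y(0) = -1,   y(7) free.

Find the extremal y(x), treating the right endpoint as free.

The Lagrangian L = (1/2) (y')^2 − 7 y gives
    ∂L/∂y = −7,   ∂L/∂y' = y'.
Euler-Lagrange: d/dx(y') − (−7) = 0, i.e. y'' + 7 = 0, so
    y(x) = −(7/2) x^2 + C1 x + C2.
Fixed left endpoint y(0) = -1 ⇒ C2 = -1.
The right endpoint x = 7 is free, so the natural (transversality) condition is ∂L/∂y' |_{x=7} = 0, i.e. y'(7) = 0.
Compute y'(x) = −7 x + C1, so y'(7) = −49 + C1 = 0 ⇒ C1 = 49.
Therefore the extremal is
    y(x) = −(7/2) x^2 + 49 x − 1.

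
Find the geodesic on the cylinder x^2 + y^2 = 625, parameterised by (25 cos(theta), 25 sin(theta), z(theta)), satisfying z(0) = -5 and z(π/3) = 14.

Parameterise the cylinder of radius R = 25 as
    r(θ) = (25 cos θ, 25 sin θ, z(θ)).
The arc-length element is
    ds = sqrt(625 + (dz/dθ)^2) dθ,
so the Lagrangian is L = sqrt(625 + z'^2).
L depends on z' only, not on z or θ, so ∂L/∂z = 0 and
    ∂L/∂z' = z' / sqrt(625 + z'^2).
The Euler-Lagrange equation gives
    d/dθ( z' / sqrt(625 + z'^2) ) = 0,
so z' is constant. Integrating once:
    z(θ) = a θ + b,
a helix on the cylinder (a straight line when the cylinder is unrolled). The constants a, b are determined by the endpoint conditions.
With endpoint conditions z(0) = -5 and z(π/3) = 14: from z(0) = b we get b = -5, and a·π/3 + -5 = 14 gives a = 57/π, so
    z(θ) = (57/π) θ − 5.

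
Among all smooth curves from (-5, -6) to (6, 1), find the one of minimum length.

Arc-length functional: J[y] = ∫ sqrt(1 + (y')^2) dx.
Lagrangian L = sqrt(1 + (y')^2) has no explicit y dependence, so ∂L/∂y = 0 and the Euler-Lagrange equation gives
    d/dx( y' / sqrt(1 + (y')^2) ) = 0  ⇒  y' / sqrt(1 + (y')^2) = const.
Hence y' is constant, so y(x) is affine.
Fitting the endpoints (-5, -6) and (6, 1):
    slope m = (1 − (-6)) / (6 − (-5)) = 7/11,
    intercept c = (-6) − m·(-5) = -31/11.
Extremal: y(x) = (7/11) x - 31/11.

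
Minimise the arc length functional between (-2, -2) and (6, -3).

Arc-length functional: J[y] = ∫ sqrt(1 + (y')^2) dx.
Lagrangian L = sqrt(1 + (y')^2) has no explicit y dependence, so ∂L/∂y = 0 and the Euler-Lagrange equation gives
    d/dx( y' / sqrt(1 + (y')^2) ) = 0  ⇒  y' / sqrt(1 + (y')^2) = const.
Hence y' is constant, so y(x) is affine.
Fitting the endpoints (-2, -2) and (6, -3):
    slope m = ((-3) − (-2)) / (6 − (-2)) = -1/8,
    intercept c = (-2) − m·(-2) = -9/4.
Extremal: y(x) = (-1/8) x - 9/4.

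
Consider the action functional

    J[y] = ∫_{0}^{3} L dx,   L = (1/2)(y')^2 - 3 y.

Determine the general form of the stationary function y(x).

The Lagrangian is L = (1/2)(y')^2 - 3 y.
∂L/∂y = -3.
∂L/∂y' = y'.
The Euler-Lagrange equation d/dx(∂L/∂y') − ∂L/∂y = 0 becomes:
    y'' + 3 = 0
General solution: y(x) = -(3/2) x^2 + A x + B, where A and B are arbitrary constants fixed by the endpoint conditions.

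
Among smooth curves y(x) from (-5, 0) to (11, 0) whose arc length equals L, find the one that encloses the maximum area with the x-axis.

Set up the augmented Lagrangian using a multiplier λ for the length constraint:
    F(y, y') = y − λ sqrt(1 + y'^2).
F has no explicit x dependence, so the Beltrami identity yields a first integral
    F − y' ∂F/∂y' = C.
Compute ∂F/∂y' = −λ y' / sqrt(1 + y'^2). Then
    y − λ sqrt(1 + y'^2) + λ y'^2 / sqrt(1 + y'^2) = C
    ⇒  y − λ / sqrt(1 + y'^2) = C.
Solving for y' and integrating gives
    (x − a)^2 + (y − b)^2 = λ^2,
a circular arc of radius λ. The constants a, b are determined by the endpoint conditions y(-5) = y(11) = 0, and λ is fixed implicitly by the length constraint
    ∫_{-5}^{11} sqrt(1 + y'^2) dx = L.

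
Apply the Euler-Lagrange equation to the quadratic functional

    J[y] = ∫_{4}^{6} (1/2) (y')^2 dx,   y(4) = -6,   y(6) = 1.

The Lagrangian is L = (1/2) (y')^2.
Compute ∂L/∂y = 0, ∂L/∂y' = y'.
The Euler-Lagrange equation d/dx(∂L/∂y') − ∂L/∂y = 0 reduces to
    y'' = 0.
Its general solution is
    y(x) = A x + B,
with A, B fixed by the endpoint conditions.
Applying the endpoint conditions y(4) = -6 and y(6) = 1: solve A·4 + B = -6 and A·6 + B = 1. Subtracting gives A(6 − 4) = 1 − -6, so A = 7/2, and B = -6 − A·4 = -20. Therefore
    y(x) = (7/2) x - 20.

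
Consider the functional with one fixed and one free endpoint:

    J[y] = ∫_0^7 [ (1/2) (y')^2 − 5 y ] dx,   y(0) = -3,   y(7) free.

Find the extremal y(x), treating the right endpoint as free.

The Lagrangian L = (1/2) (y')^2 − 5 y gives
    ∂L/∂y = −5,   ∂L/∂y' = y'.
Euler-Lagrange: d/dx(y') − (−5) = 0, i.e. y'' + 5 = 0, so
    y(x) = −(5/2) x^2 + C1 x + C2.
Fixed left endpoint y(0) = -3 ⇒ C2 = -3.
The right endpoint x = 7 is free, so the natural (transversality) condition is ∂L/∂y' |_{x=7} = 0, i.e. y'(7) = 0.
Compute y'(x) = −5 x + C1, so y'(7) = −35 + C1 = 0 ⇒ C1 = 35.
Therefore the extremal is
    y(x) = −(5/2) x^2 + 35 x − 3.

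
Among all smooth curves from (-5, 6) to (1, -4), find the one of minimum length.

Arc-length functional: J[y] = ∫ sqrt(1 + (y')^2) dx.
Lagrangian L = sqrt(1 + (y')^2) has no explicit y dependence, so ∂L/∂y = 0 and the Euler-Lagrange equation gives
    d/dx( y' / sqrt(1 + (y')^2) ) = 0  ⇒  y' / sqrt(1 + (y')^2) = const.
Hence y' is constant, so y(x) is affine.
Fitting the endpoints (-5, 6) and (1, -4):
    slope m = ((-4) − 6) / (1 − (-5)) = -5/3,
    intercept c = 6 − m·(-5) = -7/3.
Extremal: y(x) = (-5/3) x - 7/3.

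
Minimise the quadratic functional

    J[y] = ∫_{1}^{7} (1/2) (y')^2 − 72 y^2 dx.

The Lagrangian is L = (1/2) (y')^2 − 72 y^2.
Compute ∂L/∂y = -144y, ∂L/∂y' = y'.
The Euler-Lagrange equation d/dx(∂L/∂y') − ∂L/∂y = 0 reduces to
    y'' + 144 y = 0.
Its general solution is
    y(x) = A sin(12x) + B cos(12x),
with A, B fixed by the endpoint conditions.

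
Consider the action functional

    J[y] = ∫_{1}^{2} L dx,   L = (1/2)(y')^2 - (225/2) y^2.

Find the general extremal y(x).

The Lagrangian is L = (1/2)(y')^2 - (225/2) y^2.
∂L/∂y = -225y.
∂L/∂y' = y'.
The Euler-Lagrange equation d/dx(∂L/∂y') − ∂L/∂y = 0 becomes:
    y'' + 225 y = 0
General solution: y(x) = A sin(15x) + B cos(15x), where A and B are arbitrary constants fixed by the endpoint conditions.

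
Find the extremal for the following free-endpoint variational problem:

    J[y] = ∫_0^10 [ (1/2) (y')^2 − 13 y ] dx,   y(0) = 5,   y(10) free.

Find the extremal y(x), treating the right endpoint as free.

The Lagrangian L = (1/2) (y')^2 − 13 y gives
    ∂L/∂y = −13,   ∂L/∂y' = y'.
Euler-Lagrange: d/dx(y') − (−13) = 0, i.e. y'' + 13 = 0, so
    y(x) = −(13/2) x^2 + C1 x + C2.
Fixed left endpoint y(0) = 5 ⇒ C2 = 5.
The right endpoint x = 10 is free, so the natural (transversality) condition is ∂L/∂y' |_{x=10} = 0, i.e. y'(10) = 0.
Compute y'(x) = −13 x + C1, so y'(10) = −130 + C1 = 0 ⇒ C1 = 130.
Therefore the extremal is
    y(x) = −(13/2) x^2 + 130 x + 5.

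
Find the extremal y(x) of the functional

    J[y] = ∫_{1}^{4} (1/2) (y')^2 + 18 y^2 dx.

The Lagrangian is L = (1/2) (y')^2 + 18 y^2.
Compute ∂L/∂y = 36y, ∂L/∂y' = y'.
The Euler-Lagrange equation d/dx(∂L/∂y') − ∂L/∂y = 0 reduces to
    y'' − 36 y = 0.
Its general solution is
    y(x) = A e^(6x) + B e^(−6x),
with A, B fixed by the endpoint conditions.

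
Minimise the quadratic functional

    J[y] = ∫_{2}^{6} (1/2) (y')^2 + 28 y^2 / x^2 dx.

The Lagrangian is L = (1/2) (y')^2 + 28 y^2 / x^2.
Compute ∂L/∂y = 56y/x^2, ∂L/∂y' = y'.
The Euler-Lagrange equation d/dx(∂L/∂y') − ∂L/∂y = 0 reduces to
    y'' − 56/x^2 · y = 0  (x > 0).
Its general solution is
    y(x) = A x^8 + B x^(-7),
with A, B fixed by the endpoint conditions.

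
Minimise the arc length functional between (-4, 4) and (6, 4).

Arc-length functional: J[y] = ∫ sqrt(1 + (y')^2) dx.
Lagrangian L = sqrt(1 + (y')^2) has no explicit y dependence, so ∂L/∂y = 0 and the Euler-Lagrange equation gives
    d/dx( y' / sqrt(1 + (y')^2) ) = 0  ⇒  y' / sqrt(1 + (y')^2) = const.
Hence y' is constant, so y(x) is affine.
Fitting the endpoints (-4, 4) and (6, 4):
    slope m = (4 − 4) / (6 − (-4)) = 0,
    intercept c = 4 − m·(-4) = 4.
Extremal: y(x) = 4.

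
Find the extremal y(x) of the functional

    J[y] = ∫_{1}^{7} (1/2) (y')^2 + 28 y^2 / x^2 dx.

The Lagrangian is L = (1/2) (y')^2 + 28 y^2 / x^2.
Compute ∂L/∂y = 56y/x^2, ∂L/∂y' = y'.
The Euler-Lagrange equation d/dx(∂L/∂y') − ∂L/∂y = 0 reduces to
    y'' − 56/x^2 · y = 0  (x > 0).
Its general solution is
    y(x) = A x^8 + B x^(-7),
with A, B fixed by the endpoint conditions.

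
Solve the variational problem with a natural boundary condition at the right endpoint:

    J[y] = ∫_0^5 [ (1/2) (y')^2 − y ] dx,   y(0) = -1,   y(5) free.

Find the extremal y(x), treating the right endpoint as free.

The Lagrangian L = (1/2) (y')^2 − y gives
    ∂L/∂y = −1,   ∂L/∂y' = y'.
Euler-Lagrange: d/dx(y') − (−1) = 0, i.e. y'' + 1 = 0, so
    y(x) = −(1/2) x^2 + C1 x + C2.
Fixed left endpoint y(0) = -1 ⇒ C2 = -1.
The right endpoint x = 5 is free, so the natural (transversality) condition is ∂L/∂y' |_{x=5} = 0, i.e. y'(5) = 0.
Compute y'(x) = −1 x + C1, so y'(5) = −5 + C1 = 0 ⇒ C1 = 5.
Therefore the extremal is
    y(x) = −x^2/2 + 5 x − 1.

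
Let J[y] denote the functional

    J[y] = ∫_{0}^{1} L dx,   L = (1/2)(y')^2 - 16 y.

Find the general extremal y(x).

The Lagrangian is L = (1/2)(y')^2 - 16 y.
∂L/∂y = -16.
∂L/∂y' = y'.
The Euler-Lagrange equation d/dx(∂L/∂y') − ∂L/∂y = 0 becomes:
    y'' + 16 = 0
General solution: y(x) = -8 x^2 + A x + B, where A and B are arbitrary constants fixed by the endpoint conditions.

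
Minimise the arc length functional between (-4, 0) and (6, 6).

Arc-length functional: J[y] = ∫ sqrt(1 + (y')^2) dx.
Lagrangian L = sqrt(1 + (y')^2) has no explicit y dependence, so ∂L/∂y = 0 and the Euler-Lagrange equation gives
    d/dx( y' / sqrt(1 + (y')^2) ) = 0  ⇒  y' / sqrt(1 + (y')^2) = const.
Hence y' is constant, so y(x) is affine.
Fitting the endpoints (-4, 0) and (6, 6):
    slope m = (6 − 0) / (6 − (-4)) = 3/5,
    intercept c = 0 − m·(-4) = 12/5.
Extremal: y(x) = (3/5) x + 12/5.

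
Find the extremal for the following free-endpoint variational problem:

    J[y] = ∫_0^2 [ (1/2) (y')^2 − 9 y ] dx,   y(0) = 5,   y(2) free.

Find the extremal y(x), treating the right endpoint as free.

The Lagrangian L = (1/2) (y')^2 − 9 y gives
    ∂L/∂y = −9,   ∂L/∂y' = y'.
Euler-Lagrange: d/dx(y') − (−9) = 0, i.e. y'' + 9 = 0, so
    y(x) = −(9/2) x^2 + C1 x + C2.
Fixed left endpoint y(0) = 5 ⇒ C2 = 5.
The right endpoint x = 2 is free, so the natural (transversality) condition is ∂L/∂y' |_{x=2} = 0, i.e. y'(2) = 0.
Compute y'(x) = −9 x + C1, so y'(2) = −18 + C1 = 0 ⇒ C1 = 18.
Therefore the extremal is
    y(x) = −(9/2) x^2 + 18 x + 5.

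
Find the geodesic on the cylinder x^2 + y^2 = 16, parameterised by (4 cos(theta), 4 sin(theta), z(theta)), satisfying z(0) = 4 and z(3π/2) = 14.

Parameterise the cylinder of radius R = 4 as
    r(θ) = (4 cos θ, 4 sin θ, z(θ)).
The arc-length element is
    ds = sqrt(16 + (dz/dθ)^2) dθ,
so the Lagrangian is L = sqrt(16 + z'^2).
L depends on z' only, not on z or θ, so ∂L/∂z = 0 and
    ∂L/∂z' = z' / sqrt(16 + z'^2).
The Euler-Lagrange equation gives
    d/dθ( z' / sqrt(16 + z'^2) ) = 0,
so z' is constant. Integrating once:
    z(θ) = a θ + b,
a helix on the cylinder (a straight line when the cylinder is unrolled). The constants a, b are determined by the endpoint conditions.
With endpoint conditions z(0) = 4 and z(3π/2) = 14: from z(0) = b we get b = 4, and a·3π/2 + 4 = 14 gives a = 20/(3π), so
    z(θ) = (20/(3π)) θ + 4.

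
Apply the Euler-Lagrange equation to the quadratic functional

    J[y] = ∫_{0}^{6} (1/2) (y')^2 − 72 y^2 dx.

The Lagrangian is L = (1/2) (y')^2 − 72 y^2.
Compute ∂L/∂y = -144y, ∂L/∂y' = y'.
The Euler-Lagrange equation d/dx(∂L/∂y') − ∂L/∂y = 0 reduces to
    y'' + 144 y = 0.
Its general solution is
    y(x) = A sin(12x) + B cos(12x),
with A, B fixed by the endpoint conditions.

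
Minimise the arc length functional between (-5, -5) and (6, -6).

Arc-length functional: J[y] = ∫ sqrt(1 + (y')^2) dx.
Lagrangian L = sqrt(1 + (y')^2) has no explicit y dependence, so ∂L/∂y = 0 and the Euler-Lagrange equation gives
    d/dx( y' / sqrt(1 + (y')^2) ) = 0  ⇒  y' / sqrt(1 + (y')^2) = const.
Hence y' is constant, so y(x) is affine.
Fitting the endpoints (-5, -5) and (6, -6):
    slope m = ((-6) − (-5)) / (6 − (-5)) = -1/11,
    intercept c = (-5) − m·(-5) = -60/11.
Extremal: y(x) = (-1/11) x - 60/11.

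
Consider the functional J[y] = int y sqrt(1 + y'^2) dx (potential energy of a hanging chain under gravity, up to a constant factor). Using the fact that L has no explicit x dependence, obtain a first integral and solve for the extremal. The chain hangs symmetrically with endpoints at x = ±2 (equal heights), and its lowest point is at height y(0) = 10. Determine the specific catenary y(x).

The Lagrangian L(y, y') = y sqrt(1 + y'^2) has no explicit x dependence, so the Beltrami identity applies:
    L − y' ∂L/∂y' = C.
Compute ∂L/∂y' = y · y' / sqrt(1 + y'^2). Then
    L − y' ∂L/∂y'
    = y sqrt(1 + y'^2) − y · y'^2 / sqrt(1 + y'^2)
    = y (1 + y'^2 − y'^2) / sqrt(1 + y'^2)
    = y / sqrt(1 + y'^2) = C.
Squaring gives y^2 = C^2 (1 + y'^2), i.e.
    y'^2 = y^2 / C^2 − 1.
Separating variables,
    dy / sqrt(y^2 − C^2) = dx / C,
and integrating gives arccosh(y / C) = (x − a)/C, so
    y(x) = C cosh((x − a)/C),
the catenary. The constants C and a are fixed by the two endpoint conditions (and, for the hanging-chain problem, the length constraint selects C).
Now fit the given data. The endpoints x = ±2 are symmetric at equal height, so the catenary is even about its minimum: a = 0 and y(x) = C cosh(x/C). The lowest point is y(0) = C cosh(0) = C, and we are told y(0) = 10, so C = 10. Therefore
    y(x) = 10 cosh(x/10),
and at the endpoints
    y(±2) = 10 cosh(2/10).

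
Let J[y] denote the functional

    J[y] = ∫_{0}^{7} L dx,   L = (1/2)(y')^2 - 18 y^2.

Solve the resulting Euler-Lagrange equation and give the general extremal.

The Lagrangian is L = (1/2)(y')^2 - 18 y^2.
∂L/∂y = -36y.
∂L/∂y' = y'.
The Euler-Lagrange equation d/dx(∂L/∂y') − ∂L/∂y = 0 becomes:
    y'' + 36 y = 0
General solution: y(x) = A sin(6x) + B cos(6x), where A and B are arbitrary constants fixed by the endpoint conditions.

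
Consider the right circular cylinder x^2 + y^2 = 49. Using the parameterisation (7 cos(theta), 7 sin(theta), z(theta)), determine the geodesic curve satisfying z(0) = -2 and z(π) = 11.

Parameterise the cylinder of radius R = 7 as
    r(θ) = (7 cos θ, 7 sin θ, z(θ)).
The arc-length element is
    ds = sqrt(49 + (dz/dθ)^2) dθ,
so the Lagrangian is L = sqrt(49 + z'^2).
L depends on z' only, not on z or θ, so ∂L/∂z = 0 and
    ∂L/∂z' = z' / sqrt(49 + z'^2).
The Euler-Lagrange equation gives
    d/dθ( z' / sqrt(49 + z'^2) ) = 0,
so z' is constant. Integrating once:
    z(θ) = a θ + b,
a helix on the cylinder (a straight line when the cylinder is unrolled). The constants a, b are determined by the endpoint conditions.
With endpoint conditions z(0) = -2 and z(π) = 11: from z(0) = b we get b = -2, and a·π + -2 = 11 gives a = 13/π, so
    z(θ) = (13/π) θ − 2.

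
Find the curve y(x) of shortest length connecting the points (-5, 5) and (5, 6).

Arc-length functional: J[y] = ∫ sqrt(1 + (y')^2) dx.
Lagrangian L = sqrt(1 + (y')^2) has no explicit y dependence, so ∂L/∂y = 0 and the Euler-Lagrange equation gives
    d/dx( y' / sqrt(1 + (y')^2) ) = 0  ⇒  y' / sqrt(1 + (y')^2) = const.
Hence y' is constant, so y(x) is affine.
Fitting the endpoints (-5, 5) and (5, 6):
    slope m = (6 − 5) / (5 − (-5)) = 1/10,
    intercept c = 5 − m·(-5) = 11/2.
Extremal: y(x) = (1/10) x + 11/2.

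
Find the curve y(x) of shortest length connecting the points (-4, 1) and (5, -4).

Arc-length functional: J[y] = ∫ sqrt(1 + (y')^2) dx.
Lagrangian L = sqrt(1 + (y')^2) has no explicit y dependence, so ∂L/∂y = 0 and the Euler-Lagrange equation gives
    d/dx( y' / sqrt(1 + (y')^2) ) = 0  ⇒  y' / sqrt(1 + (y')^2) = const.
Hence y' is constant, so y(x) is affine.
Fitting the endpoints (-4, 1) and (5, -4):
    slope m = ((-4) − 1) / (5 − (-4)) = -5/9,
    intercept c = 1 − m·(-4) = -11/9.
Extremal: y(x) = (-5/9) x - 11/9.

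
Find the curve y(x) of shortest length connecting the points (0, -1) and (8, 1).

Arc-length functional: J[y] = ∫ sqrt(1 + (y')^2) dx.
Lagrangian L = sqrt(1 + (y')^2) has no explicit y dependence, so ∂L/∂y = 0 and the Euler-Lagrange equation gives
    d/dx( y' / sqrt(1 + (y')^2) ) = 0  ⇒  y' / sqrt(1 + (y')^2) = const.
Hence y' is constant, so y(x) is affine.
Fitting the endpoints (0, -1) and (8, 1):
    slope m = (1 − (-1)) / (8 − 0) = 1/4,
    intercept c = (-1) − m·0 = -1.
Extremal: y(x) = (1/4) x - 1.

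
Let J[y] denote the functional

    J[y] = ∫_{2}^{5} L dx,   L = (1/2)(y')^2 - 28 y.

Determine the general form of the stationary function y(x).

The Lagrangian is L = (1/2)(y')^2 - 28 y.
∂L/∂y = -28.
∂L/∂y' = y'.
The Euler-Lagrange equation d/dx(∂L/∂y') − ∂L/∂y = 0 becomes:
    y'' + 28 = 0
General solution: y(x) = -14 x^2 + A x + B, where A and B are arbitrary constants fixed by the endpoint conditions.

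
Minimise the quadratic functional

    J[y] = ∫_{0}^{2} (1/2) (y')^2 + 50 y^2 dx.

The Lagrangian is L = (1/2) (y')^2 + 50 y^2.
Compute ∂L/∂y = 100y, ∂L/∂y' = y'.
The Euler-Lagrange equation d/dx(∂L/∂y') − ∂L/∂y = 0 reduces to
    y'' − 100 y = 0.
Its general solution is
    y(x) = A e^(10x) + B e^(−10x),
with A, B fixed by the endpoint conditions.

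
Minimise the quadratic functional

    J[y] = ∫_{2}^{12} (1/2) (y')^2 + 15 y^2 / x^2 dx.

The Lagrangian is L = (1/2) (y')^2 + 15 y^2 / x^2.
Compute ∂L/∂y = 30y/x^2, ∂L/∂y' = y'.
The Euler-Lagrange equation d/dx(∂L/∂y') − ∂L/∂y = 0 reduces to
    y'' − 30/x^2 · y = 0  (x > 0).
Its general solution is
    y(x) = A x^6 + B x^(-5),
with A, B fixed by the endpoint conditions.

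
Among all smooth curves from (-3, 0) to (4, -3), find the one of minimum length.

Arc-length functional: J[y] = ∫ sqrt(1 + (y')^2) dx.
Lagrangian L = sqrt(1 + (y')^2) has no explicit y dependence, so ∂L/∂y = 0 and the Euler-Lagrange equation gives
    d/dx( y' / sqrt(1 + (y')^2) ) = 0  ⇒  y' / sqrt(1 + (y')^2) = const.
Hence y' is constant, so y(x) is affine.
Fitting the endpoints (-3, 0) and (4, -3):
    slope m = ((-3) − 0) / (4 − (-3)) = -3/7,
    intercept c = 0 − m·(-3) = -9/7.
Extremal: y(x) = (-3/7) x - 9/7.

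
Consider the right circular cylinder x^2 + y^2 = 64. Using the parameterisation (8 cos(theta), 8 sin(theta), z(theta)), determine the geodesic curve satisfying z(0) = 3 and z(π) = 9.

Parameterise the cylinder of radius R = 8 as
    r(θ) = (8 cos θ, 8 sin θ, z(θ)).
The arc-length element is
    ds = sqrt(64 + (dz/dθ)^2) dθ,
so the Lagrangian is L = sqrt(64 + z'^2).
L depends on z' only, not on z or θ, so ∂L/∂z = 0 and
    ∂L/∂z' = z' / sqrt(64 + z'^2).
The Euler-Lagrange equation gives
    d/dθ( z' / sqrt(64 + z'^2) ) = 0,
so z' is constant. Integrating once:
    z(θ) = a θ + b,
a helix on the cylinder (a straight line when the cylinder is unrolled). The constants a, b are determined by the endpoint conditions.
With endpoint conditions z(0) = 3 and z(π) = 9: from z(0) = b we get b = 3, and a·π + 3 = 9 gives a = 6/π, so
    z(θ) = (6/π) θ + 3.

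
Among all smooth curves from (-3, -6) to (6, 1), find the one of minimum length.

Arc-length functional: J[y] = ∫ sqrt(1 + (y')^2) dx.
Lagrangian L = sqrt(1 + (y')^2) has no explicit y dependence, so ∂L/∂y = 0 and the Euler-Lagrange equation gives
    d/dx( y' / sqrt(1 + (y')^2) ) = 0  ⇒  y' / sqrt(1 + (y')^2) = const.
Hence y' is constant, so y(x) is affine.
Fitting the endpoints (-3, -6) and (6, 1):
    slope m = (1 − (-6)) / (6 − (-3)) = 7/9,
    intercept c = (-6) − m·(-3) = -11/3.
Extremal: y(x) = (7/9) x - 11/3.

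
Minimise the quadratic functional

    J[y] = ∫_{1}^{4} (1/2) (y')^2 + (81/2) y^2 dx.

The Lagrangian is L = (1/2) (y')^2 + (81/2) y^2.
Compute ∂L/∂y = 81y, ∂L/∂y' = y'.
The Euler-Lagrange equation d/dx(∂L/∂y') − ∂L/∂y = 0 reduces to
    y'' − 81 y = 0.
Its general solution is
    y(x) = A e^(9x) + B e^(−9x),
with A, B fixed by the endpoint conditions.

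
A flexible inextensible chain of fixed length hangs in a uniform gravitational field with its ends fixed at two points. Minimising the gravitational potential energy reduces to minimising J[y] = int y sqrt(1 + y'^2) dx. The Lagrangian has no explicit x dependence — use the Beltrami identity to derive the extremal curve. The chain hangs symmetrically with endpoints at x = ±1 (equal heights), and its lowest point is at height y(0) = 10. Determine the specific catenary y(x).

The Lagrangian L(y, y') = y sqrt(1 + y'^2) has no explicit x dependence, so the Beltrami identity applies:
    L − y' ∂L/∂y' = C.
Compute ∂L/∂y' = y · y' / sqrt(1 + y'^2). Then
    L − y' ∂L/∂y'
    = y sqrt(1 + y'^2) − y · y'^2 / sqrt(1 + y'^2)
    = y (1 + y'^2 − y'^2) / sqrt(1 + y'^2)
    = y / sqrt(1 + y'^2) = C.
Squaring gives y^2 = C^2 (1 + y'^2), i.e.
    y'^2 = y^2 / C^2 − 1.
Separating variables,
    dy / sqrt(y^2 − C^2) = dx / C,
and integrating gives arccosh(y / C) = (x − a)/C, so
    y(x) = C cosh((x − a)/C),
the catenary. The constants C and a are fixed by the two endpoint conditions (and, for the hanging-chain problem, the length constraint selects C).
Now fit the given data. The endpoints x = ±1 are symmetric at equal height, so the catenary is even about its minimum: a = 0 and y(x) = C cosh(x/C). The lowest point is y(0) = C cosh(0) = C, and we are told y(0) = 10, so C = 10. Therefore
    y(x) = 10 cosh(x/10),
and at the endpoints
    y(±1) = 10 cosh(1/10).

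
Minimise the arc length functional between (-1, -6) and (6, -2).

Arc-length functional: J[y] = ∫ sqrt(1 + (y')^2) dx.
Lagrangian L = sqrt(1 + (y')^2) has no explicit y dependence, so ∂L/∂y = 0 and the Euler-Lagrange equation gives
    d/dx( y' / sqrt(1 + (y')^2) ) = 0  ⇒  y' / sqrt(1 + (y')^2) = const.
Hence y' is constant, so y(x) is affine.
Fitting the endpoints (-1, -6) and (6, -2):
    slope m = ((-2) − (-6)) / (6 − (-1)) = 4/7,
    intercept c = (-6) − m·(-1) = -38/7.
Extremal: y(x) = (4/7) x - 38/7.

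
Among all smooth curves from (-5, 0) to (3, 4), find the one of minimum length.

Arc-length functional: J[y] = ∫ sqrt(1 + (y')^2) dx.
Lagrangian L = sqrt(1 + (y')^2) has no explicit y dependence, so ∂L/∂y = 0 and the Euler-Lagrange equation gives
    d/dx( y' / sqrt(1 + (y')^2) ) = 0  ⇒  y' / sqrt(1 + (y')^2) = const.
Hence y' is constant, so y(x) is affine.
Fitting the endpoints (-5, 0) and (3, 4):
    slope m = (4 − 0) / (3 − (-5)) = 1/2,
    intercept c = 0 − m·(-5) = 5/2.
Extremal: y(x) = (1/2) x + 5/2.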